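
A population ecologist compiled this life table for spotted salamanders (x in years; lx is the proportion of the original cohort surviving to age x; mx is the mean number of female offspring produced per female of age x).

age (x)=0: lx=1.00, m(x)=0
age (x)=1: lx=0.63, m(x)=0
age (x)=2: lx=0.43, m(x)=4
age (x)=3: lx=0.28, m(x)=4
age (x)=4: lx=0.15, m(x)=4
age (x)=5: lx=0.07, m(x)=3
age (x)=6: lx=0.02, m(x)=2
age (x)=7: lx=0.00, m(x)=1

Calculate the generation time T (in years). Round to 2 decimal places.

2.84

lx·mx: 0, 0, 1.72, 1.12, 0.6, 0.21, 0.04, 0 → R0 = 3.69
x·lx·mx: 0, 0, 3.44, 3.36, 2.4, 1.05, 0.24, 0 → Σ = 10.49
T = 10.49 / 3.69 = 2.842818… → 2.84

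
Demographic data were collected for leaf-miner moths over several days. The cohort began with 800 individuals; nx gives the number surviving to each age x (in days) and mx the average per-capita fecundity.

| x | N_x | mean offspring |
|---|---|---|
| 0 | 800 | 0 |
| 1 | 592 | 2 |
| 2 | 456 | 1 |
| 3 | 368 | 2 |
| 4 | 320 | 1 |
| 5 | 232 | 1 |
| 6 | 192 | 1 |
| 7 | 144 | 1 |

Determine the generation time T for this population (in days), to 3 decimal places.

lx = nx/n0 = nx/800: 1, 0.74, 0.57, 0.46, 0.4, 0.29, 0.24, 0.18
lx·mx: 0, 1.48, 0.57, 0.92, 0.4, 0.29, 0.24, 0.18 → R0 = 4.08
x·lx·mx: 0, 1.48, 1.14, 2.76, 1.6, 1.45, 1.44, 1.26 → Σ = 11.13
T = 11.13 / 4.08 = 2.727941… → 2.728

2.728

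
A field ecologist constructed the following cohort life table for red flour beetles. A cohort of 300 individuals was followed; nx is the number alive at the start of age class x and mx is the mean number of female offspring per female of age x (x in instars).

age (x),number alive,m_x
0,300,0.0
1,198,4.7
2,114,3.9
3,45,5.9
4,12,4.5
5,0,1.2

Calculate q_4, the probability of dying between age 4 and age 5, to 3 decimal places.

lx = nx/n0 = nx/300: 1, 0.66, 0.38, 0.15, 0.04, 0
q_4 = (l_4 − l_5) / l_4 = (0.04 − 0) / 0.04
     = 0.04 / 0.04 = 1 → 1.000

1.000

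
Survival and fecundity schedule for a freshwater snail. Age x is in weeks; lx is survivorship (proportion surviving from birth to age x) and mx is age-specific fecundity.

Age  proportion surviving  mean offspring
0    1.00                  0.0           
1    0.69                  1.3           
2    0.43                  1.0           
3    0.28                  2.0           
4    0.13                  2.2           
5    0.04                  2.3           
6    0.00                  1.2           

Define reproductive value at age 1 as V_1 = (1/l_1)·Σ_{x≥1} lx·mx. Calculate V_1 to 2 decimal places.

lx·mx for x ≥ 1: 0.897, 0.43, 0.56, 0.286, 0.092, 0 → sum = 2.265
V_1 = 2.265 / l_1 = 2.265 / 0.69 = 3.282609… → 3.28

3.28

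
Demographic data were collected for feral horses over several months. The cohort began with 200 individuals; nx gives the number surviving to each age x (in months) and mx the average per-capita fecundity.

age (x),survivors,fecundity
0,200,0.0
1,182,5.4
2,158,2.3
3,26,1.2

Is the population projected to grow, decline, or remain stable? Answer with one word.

lx = nx/n0 = nx/200: 1, 0.91, 0.79, 0.13
R0 = Σ lx·mx = 0 + 4.914 + 1.817 + 0.156 = 6.887
R0 > 1, so the population is growing.

growing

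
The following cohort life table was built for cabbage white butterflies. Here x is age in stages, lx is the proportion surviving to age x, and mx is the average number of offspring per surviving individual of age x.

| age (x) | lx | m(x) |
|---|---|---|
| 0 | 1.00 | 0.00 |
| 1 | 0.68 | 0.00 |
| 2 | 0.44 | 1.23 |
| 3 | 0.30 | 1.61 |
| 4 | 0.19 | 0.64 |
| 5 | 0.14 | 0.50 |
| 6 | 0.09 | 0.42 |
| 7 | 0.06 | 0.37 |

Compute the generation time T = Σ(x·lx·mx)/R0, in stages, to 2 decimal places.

2.94

lx·mx: 0, 0, 0.5412, 0.483, 0.1216, 0.07, 0.0378, 0.0222 → R0 = 1.2758
x·lx·mx: 0, 0, 1.0824, 1.449, 0.4864, 0.35, 0.2268, 0.1554 → Σ = 3.75
T = 3.75 / 1.2758 = 2.939332… → 2.94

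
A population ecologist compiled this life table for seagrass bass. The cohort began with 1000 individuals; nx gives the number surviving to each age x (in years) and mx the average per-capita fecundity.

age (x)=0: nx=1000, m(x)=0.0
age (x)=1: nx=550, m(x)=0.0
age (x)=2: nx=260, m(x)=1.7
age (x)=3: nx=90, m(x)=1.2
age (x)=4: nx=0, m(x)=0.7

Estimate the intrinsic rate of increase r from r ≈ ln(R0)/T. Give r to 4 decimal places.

lx = nx/n0 = nx/1000: 1, 0.55, 0.26, 0.09, 0
R0 = Σ lx·mx = 0 + 0 + 0.442 + 0.108 + 0 = 0.55
Σ x·lx·mx = 1.208; T = 1.208/0.55 = 2.19636…
r ≈ ln(R0)/T = ln(0.55)/2.19636… = -0.272194… → -0.2722

-0.2722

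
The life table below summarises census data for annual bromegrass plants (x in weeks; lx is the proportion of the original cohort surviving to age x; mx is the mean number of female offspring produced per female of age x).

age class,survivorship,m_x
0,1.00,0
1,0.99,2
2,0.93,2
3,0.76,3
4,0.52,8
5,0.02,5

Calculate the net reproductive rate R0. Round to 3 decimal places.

lx·mx by age: 0, 1.98, 1.86, 2.28, 4.16, 0.1
R0 = Σ lx·mx = 10.38 → 10.380

10.380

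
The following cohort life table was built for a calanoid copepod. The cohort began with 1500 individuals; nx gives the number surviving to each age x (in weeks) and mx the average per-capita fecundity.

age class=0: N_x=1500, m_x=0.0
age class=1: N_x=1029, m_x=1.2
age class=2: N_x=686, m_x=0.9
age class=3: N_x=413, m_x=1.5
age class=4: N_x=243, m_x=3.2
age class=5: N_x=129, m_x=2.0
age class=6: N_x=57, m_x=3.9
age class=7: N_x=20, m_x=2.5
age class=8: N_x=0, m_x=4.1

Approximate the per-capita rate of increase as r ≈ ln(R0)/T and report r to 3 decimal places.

lx = nx/n0 = nx/1500: 1, 0.686, 0.45733…, 0.27533…, 0.162, 0.086, 0.038, 0.01333…, 0
R0 = Σ lx·mx = 0 + 0.8232 + 0.4116… + 0.413… + 0.5184 + 0.172 + 0.1482 + 0.03333… + 0 = 2.519733…
Σ x·lx·mx = 6.941533…; T = 6.941533…/2.519733… = 2.75487…
r ≈ ln(R0)/T = ln(2.519733…)/2.75487… = 0.33546… → 0.335

0.335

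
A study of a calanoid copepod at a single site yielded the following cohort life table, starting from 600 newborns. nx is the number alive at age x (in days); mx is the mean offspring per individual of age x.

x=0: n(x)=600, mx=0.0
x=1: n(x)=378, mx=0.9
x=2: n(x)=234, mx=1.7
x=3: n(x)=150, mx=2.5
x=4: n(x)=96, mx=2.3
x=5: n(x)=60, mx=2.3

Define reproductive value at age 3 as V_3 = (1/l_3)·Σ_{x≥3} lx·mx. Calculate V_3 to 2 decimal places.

4.89

lx = nx/n0 = nx/600: 1, 0.63, 0.39, 0.25, 0.16, 0.1
lx·mx for x ≥ 3: 0.625, 0.368, 0.23 → sum = 1.223
V_3 = 1.223 / l_3 = 1.223 / 0.25 = 4.892 → 4.89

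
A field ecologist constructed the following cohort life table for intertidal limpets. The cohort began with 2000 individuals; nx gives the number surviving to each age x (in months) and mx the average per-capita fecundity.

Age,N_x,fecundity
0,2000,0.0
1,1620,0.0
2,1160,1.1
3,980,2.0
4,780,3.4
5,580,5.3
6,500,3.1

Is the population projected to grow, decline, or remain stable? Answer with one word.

growing

lx = nx/n0 = nx/2000: 1, 0.81, 0.58, 0.49, 0.39, 0.29, 0.25
R0 = Σ lx·mx = 0 + 0 + 0.638 + 0.98 + 1.326 + 1.537 + 0.775 = 5.256
R0 > 1, so the population is growing.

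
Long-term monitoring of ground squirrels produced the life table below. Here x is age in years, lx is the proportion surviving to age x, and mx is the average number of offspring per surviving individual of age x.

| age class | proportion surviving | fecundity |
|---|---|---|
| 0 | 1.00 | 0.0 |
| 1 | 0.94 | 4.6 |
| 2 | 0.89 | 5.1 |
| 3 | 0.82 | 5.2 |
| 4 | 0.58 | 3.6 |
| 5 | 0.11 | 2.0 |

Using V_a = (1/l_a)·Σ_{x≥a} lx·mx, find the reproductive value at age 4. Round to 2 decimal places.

3.98

lx·mx for x ≥ 4: 2.088, 0.22 → sum = 2.308
V_4 = 2.308 / l_4 = 2.308 / 0.58 = 3.97931… → 3.98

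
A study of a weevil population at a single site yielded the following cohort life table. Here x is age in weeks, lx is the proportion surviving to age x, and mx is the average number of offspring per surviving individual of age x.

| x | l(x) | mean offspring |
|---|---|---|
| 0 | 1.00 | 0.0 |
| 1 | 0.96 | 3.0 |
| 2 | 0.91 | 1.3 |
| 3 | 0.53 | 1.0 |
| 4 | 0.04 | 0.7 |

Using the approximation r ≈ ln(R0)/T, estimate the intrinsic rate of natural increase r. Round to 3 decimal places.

R0 = Σ lx·mx = 0 + 2.88 + 1.183 + 0.53 + 0.028 = 4.621
Σ x·lx·mx = 6.948; T = 6.948/4.621 = 1.50357…
r ≈ ln(R0)/T = ln(4.621)/1.50357… = 1.01798… → 1.018

1.018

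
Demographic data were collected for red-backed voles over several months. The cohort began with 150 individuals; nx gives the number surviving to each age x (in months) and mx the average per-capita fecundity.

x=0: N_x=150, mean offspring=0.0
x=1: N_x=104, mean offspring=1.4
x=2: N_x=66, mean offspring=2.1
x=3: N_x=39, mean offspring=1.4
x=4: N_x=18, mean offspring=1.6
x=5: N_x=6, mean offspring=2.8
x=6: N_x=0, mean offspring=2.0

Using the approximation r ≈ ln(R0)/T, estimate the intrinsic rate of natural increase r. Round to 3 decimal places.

0.460

lx = nx/n0 = nx/150: 1, 0.69333…, 0.44, 0.26, 0.12, 0.04, 0
R0 = Σ lx·mx = 0 + 0.97067… + 0.924 + 0.364 + 0.192 + 0.112 + 0 = 2.562667…
Σ x·lx·mx = 5.238667…; T = 5.238667…/2.562667… = 2.04422…
r ≈ ln(R0)/T = ln(2.562667…)/2.04422… = 0.46034… → 0.460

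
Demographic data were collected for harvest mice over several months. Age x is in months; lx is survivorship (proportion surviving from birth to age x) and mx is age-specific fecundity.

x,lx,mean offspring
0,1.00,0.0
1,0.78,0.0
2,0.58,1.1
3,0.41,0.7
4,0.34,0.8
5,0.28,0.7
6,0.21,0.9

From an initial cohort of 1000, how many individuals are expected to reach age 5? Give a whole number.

Expected survivors = N0 · l_5 = 1000 × 0.28 = 280 → 280

280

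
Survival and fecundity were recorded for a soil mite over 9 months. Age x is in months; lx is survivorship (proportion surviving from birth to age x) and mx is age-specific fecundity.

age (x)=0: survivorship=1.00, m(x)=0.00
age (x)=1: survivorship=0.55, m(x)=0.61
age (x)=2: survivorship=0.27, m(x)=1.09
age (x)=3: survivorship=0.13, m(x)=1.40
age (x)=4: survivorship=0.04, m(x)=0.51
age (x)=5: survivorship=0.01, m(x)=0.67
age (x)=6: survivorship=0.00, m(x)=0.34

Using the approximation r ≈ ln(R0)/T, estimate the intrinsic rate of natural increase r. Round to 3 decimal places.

-0.093

R0 = Σ lx·mx = 0 + 0.3355 + 0.2943 + 0.182 + 0.0204 + 0.0067 + 0 = 0.8389
Σ x·lx·mx = 1.5852; T = 1.5852/0.8389 = 1.88962…
r ≈ ln(R0)/T = ln(0.8389)/1.88962… = -0.09296… → -0.093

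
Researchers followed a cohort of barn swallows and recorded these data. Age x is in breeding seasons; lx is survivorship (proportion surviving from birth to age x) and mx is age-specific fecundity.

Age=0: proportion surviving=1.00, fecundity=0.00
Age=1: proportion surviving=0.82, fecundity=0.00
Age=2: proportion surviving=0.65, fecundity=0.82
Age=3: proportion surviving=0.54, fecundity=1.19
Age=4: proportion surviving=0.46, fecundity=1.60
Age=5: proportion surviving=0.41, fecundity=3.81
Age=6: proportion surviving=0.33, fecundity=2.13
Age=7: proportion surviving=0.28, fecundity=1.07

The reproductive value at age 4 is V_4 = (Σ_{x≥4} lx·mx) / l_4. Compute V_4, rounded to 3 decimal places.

7.175

lx·mx for x ≥ 4: 0.736, 1.5621, 0.7029, 0.2996 → sum = 3.3006
V_4 = 3.3006 / l_4 = 3.3006 / 0.46 = 7.175217… → 7.175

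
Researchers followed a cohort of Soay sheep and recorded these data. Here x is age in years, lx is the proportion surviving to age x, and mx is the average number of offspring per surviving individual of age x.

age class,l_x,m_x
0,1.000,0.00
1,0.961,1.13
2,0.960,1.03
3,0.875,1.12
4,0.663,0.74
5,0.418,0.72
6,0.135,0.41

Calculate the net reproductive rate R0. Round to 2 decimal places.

lx·mx by age: 0, 1.08593, 0.9888, 0.98, 0.49062, 0.30096, 0.05535
R0 = Σ lx·mx = 3.90166 → 3.90

3.90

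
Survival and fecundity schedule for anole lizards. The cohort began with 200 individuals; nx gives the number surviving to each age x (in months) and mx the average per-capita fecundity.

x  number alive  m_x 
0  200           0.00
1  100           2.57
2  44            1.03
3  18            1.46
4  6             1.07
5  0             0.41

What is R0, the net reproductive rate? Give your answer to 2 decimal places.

1.68

lx = nx/n0 = nx/200: 1, 0.5, 0.22, 0.09, 0.03, 0
lx·mx by age: 0, 1.285, 0.2266, 0.1314, 0.0321, 0
R0 = Σ lx·mx = 1.6751 → 1.68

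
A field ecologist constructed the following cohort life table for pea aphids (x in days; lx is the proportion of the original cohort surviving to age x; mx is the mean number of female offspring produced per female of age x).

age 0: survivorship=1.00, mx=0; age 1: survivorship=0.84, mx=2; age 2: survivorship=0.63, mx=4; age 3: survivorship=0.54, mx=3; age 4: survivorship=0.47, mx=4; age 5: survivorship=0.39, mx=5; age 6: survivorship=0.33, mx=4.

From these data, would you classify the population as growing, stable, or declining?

growing

R0 = Σ lx·mx = 0 + 1.68 + 2.52 + 1.62 + 1.88 + 1.95 + 1.32 = 10.97
R0 > 1, so the population is growing.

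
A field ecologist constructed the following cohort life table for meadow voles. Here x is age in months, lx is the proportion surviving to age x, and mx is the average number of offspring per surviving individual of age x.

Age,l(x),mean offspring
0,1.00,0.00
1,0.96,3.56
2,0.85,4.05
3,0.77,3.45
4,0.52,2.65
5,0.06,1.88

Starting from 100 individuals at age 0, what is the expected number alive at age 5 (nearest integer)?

Expected survivors = N0 · l_5 = 100 × 0.06 = 6 → 6

6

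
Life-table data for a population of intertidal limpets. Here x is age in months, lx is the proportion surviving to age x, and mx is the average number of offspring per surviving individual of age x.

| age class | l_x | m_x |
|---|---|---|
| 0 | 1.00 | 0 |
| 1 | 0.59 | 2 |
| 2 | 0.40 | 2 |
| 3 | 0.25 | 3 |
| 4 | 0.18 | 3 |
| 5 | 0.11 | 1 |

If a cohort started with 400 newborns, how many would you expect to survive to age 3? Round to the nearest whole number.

Expected survivors = N0 · l_3 = 400 × 0.25 = 100 → 100

100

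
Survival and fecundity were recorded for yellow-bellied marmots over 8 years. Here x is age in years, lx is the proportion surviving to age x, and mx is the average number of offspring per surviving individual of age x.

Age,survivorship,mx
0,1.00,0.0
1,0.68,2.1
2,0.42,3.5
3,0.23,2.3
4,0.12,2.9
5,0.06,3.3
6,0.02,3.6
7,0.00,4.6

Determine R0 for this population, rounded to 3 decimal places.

lx·mx by age: 0, 1.428, 1.47, 0.529, 0.348, 0.198, 0.072, 0
R0 = Σ lx·mx = 4.045 → 4.045

4.045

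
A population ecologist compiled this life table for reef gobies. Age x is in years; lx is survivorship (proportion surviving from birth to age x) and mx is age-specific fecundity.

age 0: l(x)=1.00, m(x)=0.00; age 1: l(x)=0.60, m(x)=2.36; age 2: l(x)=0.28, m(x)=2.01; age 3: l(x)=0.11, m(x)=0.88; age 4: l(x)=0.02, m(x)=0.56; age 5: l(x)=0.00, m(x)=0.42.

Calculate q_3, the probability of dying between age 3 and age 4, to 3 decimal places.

q_3 = (l_3 − l_4) / l_3 = (0.11 − 0.02) / 0.11
     = 0.09 / 0.11 = 0.818182… → 0.818

0.818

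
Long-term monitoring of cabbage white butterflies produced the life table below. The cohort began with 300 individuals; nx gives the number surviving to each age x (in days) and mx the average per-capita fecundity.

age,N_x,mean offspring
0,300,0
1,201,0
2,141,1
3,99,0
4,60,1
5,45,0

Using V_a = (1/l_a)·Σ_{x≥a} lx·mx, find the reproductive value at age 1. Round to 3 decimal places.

lx = nx/n0 = nx/300: 1, 0.67, 0.47, 0.33, 0.2, 0.15
lx·mx for x ≥ 1: 0, 0.47, 0, 0.2, 0 → sum = 0.67
V_1 = 0.67 / l_1 = 0.67 / 0.67 = 1 → 1.000

1.000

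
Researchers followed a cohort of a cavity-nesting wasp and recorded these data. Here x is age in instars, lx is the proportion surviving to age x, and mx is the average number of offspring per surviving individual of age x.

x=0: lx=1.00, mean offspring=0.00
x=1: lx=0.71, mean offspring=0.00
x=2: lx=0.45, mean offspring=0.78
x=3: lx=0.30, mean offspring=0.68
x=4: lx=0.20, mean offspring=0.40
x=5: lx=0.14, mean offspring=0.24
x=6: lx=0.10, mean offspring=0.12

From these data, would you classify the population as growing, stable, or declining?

declining

R0 = Σ lx·mx = 0 + 0 + 0.351 + 0.204 + 0.08 + 0.0336 + 0.012 = 0.6806
R0 < 1, so the population is declining.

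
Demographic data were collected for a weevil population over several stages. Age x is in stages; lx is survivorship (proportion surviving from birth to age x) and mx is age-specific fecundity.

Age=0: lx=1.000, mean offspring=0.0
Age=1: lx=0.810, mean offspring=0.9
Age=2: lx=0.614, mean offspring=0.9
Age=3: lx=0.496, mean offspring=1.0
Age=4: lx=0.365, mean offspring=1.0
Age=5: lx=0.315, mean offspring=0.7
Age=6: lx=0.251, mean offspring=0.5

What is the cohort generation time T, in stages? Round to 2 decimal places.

2.67

lx·mx: 0, 0.729, 0.5526, 0.496, 0.365, 0.2205, 0.1255 → R0 = 2.4886
x·lx·mx: 0, 0.729, 1.1052, 1.488, 1.46, 1.1025, 0.753 → Σ = 6.6377
T = 6.6377 / 2.4886 = 2.667243… → 2.67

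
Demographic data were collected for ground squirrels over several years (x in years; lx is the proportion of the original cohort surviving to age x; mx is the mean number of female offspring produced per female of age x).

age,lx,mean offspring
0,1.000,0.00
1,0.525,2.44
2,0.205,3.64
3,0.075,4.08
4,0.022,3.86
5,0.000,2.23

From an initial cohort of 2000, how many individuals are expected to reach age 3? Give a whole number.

Expected survivors = N0 · l_3 = 2000 × 0.075 = 150 → 150

150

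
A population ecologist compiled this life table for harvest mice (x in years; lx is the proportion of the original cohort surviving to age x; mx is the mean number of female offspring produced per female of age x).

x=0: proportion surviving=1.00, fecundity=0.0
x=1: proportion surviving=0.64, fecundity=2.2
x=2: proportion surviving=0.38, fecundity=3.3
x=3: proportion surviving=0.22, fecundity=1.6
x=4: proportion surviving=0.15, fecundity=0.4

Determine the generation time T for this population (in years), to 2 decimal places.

1.70

lx·mx: 0, 1.408, 1.254, 0.352, 0.06 → R0 = 3.074
x·lx·mx: 0, 1.408, 2.508, 1.056, 0.24 → Σ = 5.212
T = 5.212 / 3.074 = 1.695511… → 1.70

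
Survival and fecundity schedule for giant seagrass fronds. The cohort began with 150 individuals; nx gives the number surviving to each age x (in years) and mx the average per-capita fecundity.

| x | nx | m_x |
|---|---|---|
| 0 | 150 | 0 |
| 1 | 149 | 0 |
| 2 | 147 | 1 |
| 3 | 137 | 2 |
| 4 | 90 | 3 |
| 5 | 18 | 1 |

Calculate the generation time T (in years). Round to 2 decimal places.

3.22

lx = nx/n0 = nx/150: 1, 0.99333…, 0.98, 0.91333…, 0.6, 0.12
lx·mx: 0, 0, 0.98, 1.826667…, 1.8, 0.12 → R0 = 4.726667…
x·lx·mx: 0, 0, 1.96, 5.48…, 7.2, 0.6 → Σ = 15.24…
T = 15.24… / 4.726667… = 3.22426… → 3.22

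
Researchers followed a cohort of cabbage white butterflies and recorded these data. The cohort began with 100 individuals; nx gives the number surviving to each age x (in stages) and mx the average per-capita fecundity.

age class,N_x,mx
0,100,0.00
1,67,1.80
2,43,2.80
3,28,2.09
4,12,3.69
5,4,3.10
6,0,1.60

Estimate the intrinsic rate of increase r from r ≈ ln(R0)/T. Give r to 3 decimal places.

0.583

lx = nx/n0 = nx/100: 1, 0.67, 0.43, 0.28, 0.12, 0.04, 0
R0 = Σ lx·mx = 0 + 1.206 + 1.204 + 0.5852 + 0.4428 + 0.124 + 0 = 3.562
Σ x·lx·mx = 7.7608; T = 7.7608/3.562 = 2.17878…
r ≈ ln(R0)/T = ln(3.562)/2.17878… = 0.58304… → 0.583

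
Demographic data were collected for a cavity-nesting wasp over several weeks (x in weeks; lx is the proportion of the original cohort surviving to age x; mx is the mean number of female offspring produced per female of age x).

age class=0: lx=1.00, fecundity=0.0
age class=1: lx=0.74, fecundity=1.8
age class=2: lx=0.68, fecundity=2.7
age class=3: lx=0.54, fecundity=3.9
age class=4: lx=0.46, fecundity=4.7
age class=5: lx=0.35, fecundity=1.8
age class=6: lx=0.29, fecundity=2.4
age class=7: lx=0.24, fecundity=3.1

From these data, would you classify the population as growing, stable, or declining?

R0 = Σ lx·mx = 0 + 1.332 + 1.836 + 2.106 + 2.162 + 0.63 + 0.696 + 0.744 = 9.506
R0 > 1, so the population is growing.

growing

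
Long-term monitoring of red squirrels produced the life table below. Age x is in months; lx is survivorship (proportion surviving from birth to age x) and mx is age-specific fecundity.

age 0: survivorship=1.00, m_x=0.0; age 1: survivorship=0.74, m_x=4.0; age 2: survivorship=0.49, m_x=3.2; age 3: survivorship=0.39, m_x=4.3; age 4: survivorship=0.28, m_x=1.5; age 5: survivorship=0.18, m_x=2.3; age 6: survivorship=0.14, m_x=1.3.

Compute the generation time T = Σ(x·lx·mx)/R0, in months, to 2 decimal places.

lx·mx: 0, 2.96, 1.568, 1.677, 0.42, 0.414, 0.182 → R0 = 7.221
x·lx·mx: 0, 2.96, 3.136, 5.031, 1.68, 2.07, 1.092 → Σ = 15.969
T = 15.969 / 7.221 = 2.211467… → 2.21

2.21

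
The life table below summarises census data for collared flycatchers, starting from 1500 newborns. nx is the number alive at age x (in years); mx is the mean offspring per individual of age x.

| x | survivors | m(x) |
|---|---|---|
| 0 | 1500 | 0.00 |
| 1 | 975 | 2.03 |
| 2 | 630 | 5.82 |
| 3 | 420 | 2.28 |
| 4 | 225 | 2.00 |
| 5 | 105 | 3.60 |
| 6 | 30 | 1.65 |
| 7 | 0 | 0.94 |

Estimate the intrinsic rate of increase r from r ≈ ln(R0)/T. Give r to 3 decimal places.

lx = nx/n0 = nx/1500: 1, 0.65, 0.42, 0.28, 0.15, 0.07, 0.02, 0
R0 = Σ lx·mx = 0 + 1.3195 + 2.4444 + 0.6384 + 0.3 + 0.252 + 0.033 + 0 = 4.9873
Σ x·lx·mx = 10.7815; T = 10.7815/4.9873 = 2.16179…
r ≈ ln(R0)/T = ln(4.9873)/2.16179… = 0.74332… → 0.743

0.743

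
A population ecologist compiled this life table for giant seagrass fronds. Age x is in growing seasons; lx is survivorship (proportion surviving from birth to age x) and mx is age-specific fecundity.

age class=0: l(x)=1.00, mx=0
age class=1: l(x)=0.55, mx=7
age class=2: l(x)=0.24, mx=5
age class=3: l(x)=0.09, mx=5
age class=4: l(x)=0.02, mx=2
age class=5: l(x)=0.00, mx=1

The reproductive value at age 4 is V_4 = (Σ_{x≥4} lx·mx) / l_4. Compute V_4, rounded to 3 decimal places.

2.000

lx·mx for x ≥ 4: 0.04, 0 → sum = 0.04
V_4 = 0.04 / l_4 = 0.04 / 0.02 = 2 → 2.000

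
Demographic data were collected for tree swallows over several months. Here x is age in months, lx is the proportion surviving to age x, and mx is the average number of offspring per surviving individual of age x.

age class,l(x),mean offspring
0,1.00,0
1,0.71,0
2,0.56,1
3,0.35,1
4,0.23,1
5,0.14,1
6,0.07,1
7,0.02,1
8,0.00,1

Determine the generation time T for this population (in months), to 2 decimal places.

lx·mx: 0, 0, 0.56, 0.35, 0.23, 0.14, 0.07, 0.02, 0 → R0 = 1.37
x·lx·mx: 0, 0, 1.12, 1.05, 0.92, 0.7, 0.42, 0.14, 0 → Σ = 4.35
T = 4.35 / 1.37 = 3.175182… → 3.18

3.18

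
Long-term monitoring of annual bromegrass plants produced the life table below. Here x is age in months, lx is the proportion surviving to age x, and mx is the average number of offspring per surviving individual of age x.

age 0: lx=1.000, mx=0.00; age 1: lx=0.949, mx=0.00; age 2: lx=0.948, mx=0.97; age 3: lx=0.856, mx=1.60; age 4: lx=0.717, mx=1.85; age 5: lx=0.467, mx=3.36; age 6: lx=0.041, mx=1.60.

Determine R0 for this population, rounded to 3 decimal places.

lx·mx by age: 0, 0, 0.91956, 1.3696, 1.32645, 1.56912, 0.0656
R0 = Σ lx·mx = 5.25033 → 5.250

5.250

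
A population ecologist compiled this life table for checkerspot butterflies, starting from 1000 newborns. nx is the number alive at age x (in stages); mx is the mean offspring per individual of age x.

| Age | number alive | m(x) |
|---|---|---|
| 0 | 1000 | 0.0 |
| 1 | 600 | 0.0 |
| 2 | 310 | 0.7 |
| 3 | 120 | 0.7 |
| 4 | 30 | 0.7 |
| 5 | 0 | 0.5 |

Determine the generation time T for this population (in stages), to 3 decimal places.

2.391

lx = nx/n0 = nx/1000: 1, 0.6, 0.31, 0.12, 0.03, 0
lx·mx: 0, 0, 0.217, 0.084, 0.021, 0 → R0 = 0.322
x·lx·mx: 0, 0, 0.434, 0.252, 0.084, 0 → Σ = 0.77
T = 0.77 / 0.322 = 2.391304… → 2.391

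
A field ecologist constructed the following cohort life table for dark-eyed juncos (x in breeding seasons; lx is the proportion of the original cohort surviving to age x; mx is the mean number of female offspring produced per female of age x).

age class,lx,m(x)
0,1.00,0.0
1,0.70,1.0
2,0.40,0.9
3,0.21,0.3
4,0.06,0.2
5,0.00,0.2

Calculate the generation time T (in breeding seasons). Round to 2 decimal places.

lx·mx: 0, 0.7, 0.36, 0.063, 0.012, 0 → R0 = 1.135
x·lx·mx: 0, 0.7, 0.72, 0.189, 0.048, 0 → Σ = 1.657
T = 1.657 / 1.135 = 1.459912… → 1.46

1.46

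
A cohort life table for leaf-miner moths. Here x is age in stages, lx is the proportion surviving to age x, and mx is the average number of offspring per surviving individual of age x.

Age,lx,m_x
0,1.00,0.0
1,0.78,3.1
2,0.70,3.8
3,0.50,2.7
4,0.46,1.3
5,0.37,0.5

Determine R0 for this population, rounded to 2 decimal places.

7.21

lx·mx by age: 0, 2.418, 2.66, 1.35, 0.598, 0.185
R0 = Σ lx·mx = 7.211 → 7.21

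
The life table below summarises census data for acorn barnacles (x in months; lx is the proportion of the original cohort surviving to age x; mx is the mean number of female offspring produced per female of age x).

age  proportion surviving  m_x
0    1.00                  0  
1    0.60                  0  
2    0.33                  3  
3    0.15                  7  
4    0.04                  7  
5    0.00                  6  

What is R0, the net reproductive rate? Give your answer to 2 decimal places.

2.32

lx·mx by age: 0, 0, 0.99, 1.05, 0.28, 0
R0 = Σ lx·mx = 2.32 → 2.32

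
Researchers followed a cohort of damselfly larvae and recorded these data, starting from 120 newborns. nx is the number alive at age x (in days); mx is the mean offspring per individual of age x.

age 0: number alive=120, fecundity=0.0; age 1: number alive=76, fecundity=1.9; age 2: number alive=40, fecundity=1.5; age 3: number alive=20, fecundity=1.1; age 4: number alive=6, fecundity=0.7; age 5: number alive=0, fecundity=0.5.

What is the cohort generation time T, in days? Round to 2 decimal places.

lx = nx/n0 = nx/120: 1, 0.63333…, 0.33333…, 0.16667…, 0.05, 0
lx·mx: 0, 1.203333…, 0.5…, 0.183333…, 0.035, 0 → R0 = 1.921667…
x·lx·mx: 0, 1.203333…, 1…, 0.55…, 0.14, 0 → Σ = 2.893333…
T = 2.893333… / 1.921667… = 1.505637… → 1.51

1.51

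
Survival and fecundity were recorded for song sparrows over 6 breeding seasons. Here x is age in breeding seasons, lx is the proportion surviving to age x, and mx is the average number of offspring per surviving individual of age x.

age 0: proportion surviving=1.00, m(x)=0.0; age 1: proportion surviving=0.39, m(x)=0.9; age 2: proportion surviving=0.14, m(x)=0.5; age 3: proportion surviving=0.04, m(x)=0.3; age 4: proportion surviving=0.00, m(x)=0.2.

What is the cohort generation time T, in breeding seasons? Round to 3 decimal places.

lx·mx: 0, 0.351, 0.07, 0.012, 0 → R0 = 0.433
x·lx·mx: 0, 0.351, 0.14, 0.036, 0 → Σ = 0.527
T = 0.527 / 0.433 = 1.21709… → 1.217

1.217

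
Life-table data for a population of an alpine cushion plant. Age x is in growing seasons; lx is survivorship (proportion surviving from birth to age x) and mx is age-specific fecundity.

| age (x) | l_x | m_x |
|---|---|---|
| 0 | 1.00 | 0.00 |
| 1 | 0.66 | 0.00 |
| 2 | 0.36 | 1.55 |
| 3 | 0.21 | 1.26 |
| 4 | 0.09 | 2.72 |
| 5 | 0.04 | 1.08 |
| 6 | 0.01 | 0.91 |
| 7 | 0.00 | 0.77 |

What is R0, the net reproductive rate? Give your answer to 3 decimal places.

lx·mx by age: 0, 0, 0.558, 0.2646, 0.2448, 0.0432, 0.0091, 0
R0 = Σ lx·mx = 1.1197 → 1.120

1.120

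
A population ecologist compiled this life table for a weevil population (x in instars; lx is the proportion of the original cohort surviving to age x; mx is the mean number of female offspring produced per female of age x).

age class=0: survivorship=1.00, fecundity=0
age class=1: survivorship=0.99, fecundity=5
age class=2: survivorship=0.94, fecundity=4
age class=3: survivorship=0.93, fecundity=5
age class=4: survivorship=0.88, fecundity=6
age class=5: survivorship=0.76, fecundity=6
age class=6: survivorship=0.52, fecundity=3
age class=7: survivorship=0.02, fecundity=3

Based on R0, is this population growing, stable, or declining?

growing

R0 = Σ lx·mx = 0 + 4.95 + 3.76 + 4.65 + 5.28 + 4.56 + 1.56 + 0.06 = 24.82
R0 > 1, so the population is growing.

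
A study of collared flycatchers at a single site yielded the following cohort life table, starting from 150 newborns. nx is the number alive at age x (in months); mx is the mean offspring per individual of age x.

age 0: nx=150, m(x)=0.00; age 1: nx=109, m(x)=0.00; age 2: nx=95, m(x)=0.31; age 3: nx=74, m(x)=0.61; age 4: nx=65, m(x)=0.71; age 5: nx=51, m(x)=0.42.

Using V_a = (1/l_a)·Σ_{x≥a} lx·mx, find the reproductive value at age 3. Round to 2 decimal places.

1.52

lx = nx/n0 = nx/150: 1, 0.72667…, 0.63333…, 0.49333…, 0.43333…, 0.34
lx·mx for x ≥ 3: 0.300933…, 0.307667…, 0.1428 → sum = 0.7514…
V_3 = 0.7514… / l_3 = 0.7514… / 0.493333… = 1.523108… → 1.52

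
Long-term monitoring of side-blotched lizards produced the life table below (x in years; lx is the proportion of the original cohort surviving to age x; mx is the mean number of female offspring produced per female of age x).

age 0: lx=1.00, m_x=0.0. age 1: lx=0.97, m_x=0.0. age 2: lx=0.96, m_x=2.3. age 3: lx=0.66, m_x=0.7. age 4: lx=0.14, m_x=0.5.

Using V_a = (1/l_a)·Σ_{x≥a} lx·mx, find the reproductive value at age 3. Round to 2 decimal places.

lx·mx for x ≥ 3: 0.462, 0.07 → sum = 0.532
V_3 = 0.532 / l_3 = 0.532 / 0.66 = 0.806061… → 0.81

0.81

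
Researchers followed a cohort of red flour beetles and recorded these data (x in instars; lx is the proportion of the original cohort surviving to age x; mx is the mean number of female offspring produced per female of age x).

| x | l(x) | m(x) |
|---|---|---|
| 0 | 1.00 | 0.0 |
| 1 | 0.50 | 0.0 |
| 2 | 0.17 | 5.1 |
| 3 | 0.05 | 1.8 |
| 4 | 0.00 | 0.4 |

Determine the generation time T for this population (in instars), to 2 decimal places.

lx·mx: 0, 0, 0.867, 0.09, 0 → R0 = 0.957
x·lx·mx: 0, 0, 1.734, 0.27, 0 → Σ = 2.004
T = 2.004 / 0.957 = 2.094044… → 2.09

2.09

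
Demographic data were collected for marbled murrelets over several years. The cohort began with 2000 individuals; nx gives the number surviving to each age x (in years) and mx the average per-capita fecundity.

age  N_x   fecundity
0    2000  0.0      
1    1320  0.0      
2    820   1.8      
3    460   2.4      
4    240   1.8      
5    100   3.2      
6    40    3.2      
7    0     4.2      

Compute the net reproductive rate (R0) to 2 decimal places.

lx = nx/n0 = nx/2000: 1, 0.66, 0.41, 0.23, 0.12, 0.05, 0.02, 0
lx·mx by age: 0, 0, 0.738, 0.552, 0.216, 0.16, 0.064, 0
R0 = Σ lx·mx = 1.73 → 1.73

1.73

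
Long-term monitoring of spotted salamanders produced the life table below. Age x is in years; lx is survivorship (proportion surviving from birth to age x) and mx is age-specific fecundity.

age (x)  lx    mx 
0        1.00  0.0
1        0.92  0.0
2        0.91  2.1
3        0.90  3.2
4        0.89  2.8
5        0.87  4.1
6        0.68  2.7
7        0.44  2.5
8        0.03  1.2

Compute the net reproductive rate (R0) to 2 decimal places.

lx·mx by age: 0, 0, 1.911, 2.88, 2.492, 3.567, 1.836, 1.1, 0.036
R0 = Σ lx·mx = 13.822 → 13.82

13.82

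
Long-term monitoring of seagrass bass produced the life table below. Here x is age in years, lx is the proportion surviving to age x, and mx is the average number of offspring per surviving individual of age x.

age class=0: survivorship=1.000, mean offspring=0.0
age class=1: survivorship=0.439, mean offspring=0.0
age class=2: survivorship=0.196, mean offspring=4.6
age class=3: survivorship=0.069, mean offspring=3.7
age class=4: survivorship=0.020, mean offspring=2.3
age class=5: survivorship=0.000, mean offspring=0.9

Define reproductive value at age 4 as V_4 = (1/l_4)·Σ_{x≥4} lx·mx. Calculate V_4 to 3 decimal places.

2.300

lx·mx for x ≥ 4: 0.046, 0 → sum = 0.046
V_4 = 0.046 / l_4 = 0.046 / 0.02 = 2.3 → 2.300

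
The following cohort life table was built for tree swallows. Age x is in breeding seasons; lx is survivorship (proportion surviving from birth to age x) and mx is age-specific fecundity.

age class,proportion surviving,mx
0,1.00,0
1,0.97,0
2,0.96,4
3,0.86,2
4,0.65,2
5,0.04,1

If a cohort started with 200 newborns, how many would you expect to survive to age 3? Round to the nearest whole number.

172

Expected survivors = N0 · l_3 = 200 × 0.86 = 172 → 172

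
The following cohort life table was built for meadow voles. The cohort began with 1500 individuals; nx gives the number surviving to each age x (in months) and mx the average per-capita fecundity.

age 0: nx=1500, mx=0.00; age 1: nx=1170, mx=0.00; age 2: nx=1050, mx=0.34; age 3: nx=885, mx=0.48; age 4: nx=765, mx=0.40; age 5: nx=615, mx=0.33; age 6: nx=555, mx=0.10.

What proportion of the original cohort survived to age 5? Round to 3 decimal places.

0.410

l_5 = n_5/n_0 = 615/1500 = 0.41 → 0.410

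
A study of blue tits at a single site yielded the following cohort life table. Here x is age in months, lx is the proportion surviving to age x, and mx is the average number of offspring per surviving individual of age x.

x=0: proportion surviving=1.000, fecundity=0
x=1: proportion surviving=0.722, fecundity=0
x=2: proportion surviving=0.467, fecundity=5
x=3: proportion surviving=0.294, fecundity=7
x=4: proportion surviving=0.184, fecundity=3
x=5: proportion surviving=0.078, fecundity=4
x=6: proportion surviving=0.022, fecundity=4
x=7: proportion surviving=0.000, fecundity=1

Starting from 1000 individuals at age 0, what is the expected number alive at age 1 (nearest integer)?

722

Expected survivors = N0 · l_1 = 1000 × 0.722 = 722 → 722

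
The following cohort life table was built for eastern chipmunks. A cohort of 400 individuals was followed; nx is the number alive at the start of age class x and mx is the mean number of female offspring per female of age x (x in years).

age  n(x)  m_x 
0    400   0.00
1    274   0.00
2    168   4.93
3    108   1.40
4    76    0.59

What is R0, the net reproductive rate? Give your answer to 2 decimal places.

2.56

lx = nx/n0 = nx/400: 1, 0.685, 0.42, 0.27, 0.19
lx·mx by age: 0, 0, 2.0706, 0.378, 0.1121
R0 = Σ lx·mx = 2.5607 → 2.56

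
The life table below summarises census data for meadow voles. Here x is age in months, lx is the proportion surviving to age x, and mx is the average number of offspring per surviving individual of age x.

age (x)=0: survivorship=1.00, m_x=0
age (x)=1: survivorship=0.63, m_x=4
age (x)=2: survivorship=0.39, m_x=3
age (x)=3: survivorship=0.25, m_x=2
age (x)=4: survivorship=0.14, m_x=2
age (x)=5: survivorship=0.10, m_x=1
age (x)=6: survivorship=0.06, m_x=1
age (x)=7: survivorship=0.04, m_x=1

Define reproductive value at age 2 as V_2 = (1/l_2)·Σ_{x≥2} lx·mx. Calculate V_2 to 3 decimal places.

lx·mx for x ≥ 2: 1.17, 0.5, 0.28, 0.1, 0.06, 0.04 → sum = 2.15
V_2 = 2.15 / l_2 = 2.15 / 0.39 = 5.512821… → 5.513

5.513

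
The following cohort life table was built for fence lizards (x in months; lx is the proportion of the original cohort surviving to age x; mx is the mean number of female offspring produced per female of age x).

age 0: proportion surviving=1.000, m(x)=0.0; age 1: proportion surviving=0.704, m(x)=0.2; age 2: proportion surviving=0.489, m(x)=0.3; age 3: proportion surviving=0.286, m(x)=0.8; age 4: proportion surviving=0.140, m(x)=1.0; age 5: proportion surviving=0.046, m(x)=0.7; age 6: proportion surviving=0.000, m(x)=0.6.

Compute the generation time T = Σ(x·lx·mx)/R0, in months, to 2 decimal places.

lx·mx: 0, 0.1408, 0.1467, 0.2288, 0.14, 0.0322, 0 → R0 = 0.6885
x·lx·mx: 0, 0.1408, 0.2934, 0.6864, 0.56, 0.161, 0 → Σ = 1.8416
T = 1.8416 / 0.6885 = 2.6748… → 2.67

2.67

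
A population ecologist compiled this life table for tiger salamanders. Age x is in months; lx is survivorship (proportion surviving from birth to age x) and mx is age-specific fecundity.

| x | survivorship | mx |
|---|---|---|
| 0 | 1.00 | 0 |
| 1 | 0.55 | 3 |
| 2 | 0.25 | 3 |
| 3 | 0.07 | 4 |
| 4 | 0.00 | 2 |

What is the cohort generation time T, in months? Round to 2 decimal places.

1.49

lx·mx: 0, 1.65, 0.75, 0.28, 0 → R0 = 2.68
x·lx·mx: 0, 1.65, 1.5, 0.84, 0 → Σ = 3.99
T = 3.99 / 2.68 = 1.488806… → 1.49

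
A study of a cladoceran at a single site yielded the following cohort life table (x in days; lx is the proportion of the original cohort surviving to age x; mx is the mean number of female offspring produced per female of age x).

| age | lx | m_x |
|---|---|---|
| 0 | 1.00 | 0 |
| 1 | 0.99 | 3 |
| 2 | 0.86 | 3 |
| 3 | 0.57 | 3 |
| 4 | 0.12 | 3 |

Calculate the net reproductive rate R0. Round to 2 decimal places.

lx·mx by age: 0, 2.97, 2.58, 1.71, 0.36
R0 = Σ lx·mx = 7.62 → 7.62

7.62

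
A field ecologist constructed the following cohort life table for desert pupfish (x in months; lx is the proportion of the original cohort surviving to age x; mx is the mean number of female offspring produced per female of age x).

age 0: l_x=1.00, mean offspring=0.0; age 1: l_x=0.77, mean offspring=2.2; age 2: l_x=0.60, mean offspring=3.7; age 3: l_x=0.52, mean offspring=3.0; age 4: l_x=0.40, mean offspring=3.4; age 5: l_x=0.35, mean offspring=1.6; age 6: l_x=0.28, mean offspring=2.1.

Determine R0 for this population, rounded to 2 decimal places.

7.98

lx·mx by age: 0, 1.694, 2.22, 1.56, 1.36, 0.56, 0.588
R0 = Σ lx·mx = 7.982 → 7.98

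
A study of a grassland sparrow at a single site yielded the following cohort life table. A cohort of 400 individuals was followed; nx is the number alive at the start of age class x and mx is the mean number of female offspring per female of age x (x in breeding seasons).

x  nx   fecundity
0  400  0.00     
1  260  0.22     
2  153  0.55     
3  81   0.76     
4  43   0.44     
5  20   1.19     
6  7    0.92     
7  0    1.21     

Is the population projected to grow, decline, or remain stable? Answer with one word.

lx = nx/n0 = nx/400: 1, 0.65, 0.3825, 0.2025, 0.1075, 0.05, 0.0175, 0
R0 = Σ lx·mx = 0 + 0.143 + 0.210375 + 0.1539 + 0.0473 + 0.0595 + 0.0161 + 0 = 0.630175
R0 < 1, so the population is declining.

declining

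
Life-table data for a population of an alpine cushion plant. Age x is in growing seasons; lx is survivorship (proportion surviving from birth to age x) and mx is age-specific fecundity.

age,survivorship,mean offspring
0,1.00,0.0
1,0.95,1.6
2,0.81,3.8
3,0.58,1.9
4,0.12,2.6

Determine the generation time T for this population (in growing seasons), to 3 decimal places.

lx·mx: 0, 1.52, 3.078, 1.102, 0.312 → R0 = 6.012
x·lx·mx: 0, 1.52, 6.156, 3.306, 1.248 → Σ = 12.23
T = 12.23 / 6.012 = 2.034265… → 2.034

2.034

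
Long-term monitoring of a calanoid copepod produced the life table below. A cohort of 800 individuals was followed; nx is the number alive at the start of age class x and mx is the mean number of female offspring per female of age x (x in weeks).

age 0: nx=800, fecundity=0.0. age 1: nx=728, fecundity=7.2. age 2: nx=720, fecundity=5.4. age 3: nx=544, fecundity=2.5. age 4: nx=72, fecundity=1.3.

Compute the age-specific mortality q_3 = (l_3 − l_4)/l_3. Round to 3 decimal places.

0.868

lx = nx/n0 = nx/800: 1, 0.91, 0.9, 0.68, 0.09
q_3 = (l_3 − l_4) / l_3 = (0.68 − 0.09) / 0.68
     = 0.59 / 0.68 = 0.867647… → 0.868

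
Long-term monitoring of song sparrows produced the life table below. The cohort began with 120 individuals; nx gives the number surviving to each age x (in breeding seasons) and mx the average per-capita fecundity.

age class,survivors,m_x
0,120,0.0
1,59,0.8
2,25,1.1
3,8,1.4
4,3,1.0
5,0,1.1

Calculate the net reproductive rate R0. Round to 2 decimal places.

lx = nx/n0 = nx/120: 1, 0.49167…, 0.20833…, 0.06667…, 0.025, 0
lx·mx by age: 0, 0.393333…, 0.229167…, 0.093333…, 0.025, 0
R0 = Σ lx·mx = 0.740833… → 0.74

0.74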